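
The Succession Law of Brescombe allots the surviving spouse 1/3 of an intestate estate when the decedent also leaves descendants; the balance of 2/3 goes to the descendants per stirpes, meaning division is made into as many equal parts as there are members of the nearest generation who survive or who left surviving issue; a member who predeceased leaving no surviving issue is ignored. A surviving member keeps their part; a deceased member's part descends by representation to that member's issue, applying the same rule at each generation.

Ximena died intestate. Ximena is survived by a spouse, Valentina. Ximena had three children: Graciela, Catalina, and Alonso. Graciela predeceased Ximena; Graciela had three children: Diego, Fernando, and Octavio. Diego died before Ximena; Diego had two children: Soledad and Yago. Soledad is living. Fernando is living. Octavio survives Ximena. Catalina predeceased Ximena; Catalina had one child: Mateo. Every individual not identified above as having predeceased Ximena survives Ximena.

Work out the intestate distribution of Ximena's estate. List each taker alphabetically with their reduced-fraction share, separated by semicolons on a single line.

Valentina, as surviving spouse, takes 1/3.
The remaining 2/3 passes to Ximena's descendants per stirpes.
The 2/3 is divided into 3 equal shares of 2/9 among Graciela, Catalina, Alonso.
Graciela predeceased; the 2/9 allotted to Graciela's branch passes to Graciela's issue by representation.
The 2/9 is divided into 3 equal shares of 2/27 among Diego, Fernando, Octavio.
Diego predeceased; the 2/27 allotted to Diego's branch passes to Diego's issue by representation.
The 2/27 is divided into 2 equal shares of 1/27 among Soledad, Yago.
Soledad is living and takes 1/27.
Yago is living and takes 1/27.
Fernando is living and takes 2/27.
Octavio is living and takes 2/27.
Catalina predeceased; the 2/9 allotted to Catalina's branch passes to Catalina's issue by representation.
Mateo is the sole taker at this level and receives the full 2/9.
Alonso is living and takes 2/9.

Alonso 2/9; Fernando 2/27; Mateo 2/9; Octavio 2/27; Soledad 1/27; Valentina 1/3; Yago 1/27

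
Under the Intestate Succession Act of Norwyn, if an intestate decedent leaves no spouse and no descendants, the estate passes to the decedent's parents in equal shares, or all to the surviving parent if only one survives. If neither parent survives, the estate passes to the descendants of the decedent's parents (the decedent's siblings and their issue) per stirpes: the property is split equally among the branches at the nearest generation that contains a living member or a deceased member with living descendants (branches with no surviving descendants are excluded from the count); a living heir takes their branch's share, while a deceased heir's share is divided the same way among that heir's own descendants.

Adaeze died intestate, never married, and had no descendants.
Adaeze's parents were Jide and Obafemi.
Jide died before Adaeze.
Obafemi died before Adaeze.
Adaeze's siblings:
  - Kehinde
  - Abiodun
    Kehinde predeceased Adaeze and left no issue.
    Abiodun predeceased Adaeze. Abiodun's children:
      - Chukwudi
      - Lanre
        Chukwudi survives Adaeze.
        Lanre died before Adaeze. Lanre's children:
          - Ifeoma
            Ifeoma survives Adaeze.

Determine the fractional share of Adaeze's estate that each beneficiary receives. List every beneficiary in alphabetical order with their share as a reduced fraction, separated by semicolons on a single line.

Neither parent survives and there are no descendants, so the estate passes to Adaeze's siblings and their issue per stirpes.
Kehinde left no surviving issue, so that branch lapses and is disregarded.
Abiodun's line is the sole branch at this level, so the full 1 passes to Abiodun's issue by representation.
The estate is divided into 2 equal shares of 1/2 among Chukwudi, Lanre.
Chukwudi is living and takes 1/2.
Lanre predeceased; the 1/2 allotted to Lanre's branch passes to Lanre's issue by representation.
Ifeoma is the sole taker at this level and receives the full 1/2.

Chukwudi 1/2; Ifeoma 1/2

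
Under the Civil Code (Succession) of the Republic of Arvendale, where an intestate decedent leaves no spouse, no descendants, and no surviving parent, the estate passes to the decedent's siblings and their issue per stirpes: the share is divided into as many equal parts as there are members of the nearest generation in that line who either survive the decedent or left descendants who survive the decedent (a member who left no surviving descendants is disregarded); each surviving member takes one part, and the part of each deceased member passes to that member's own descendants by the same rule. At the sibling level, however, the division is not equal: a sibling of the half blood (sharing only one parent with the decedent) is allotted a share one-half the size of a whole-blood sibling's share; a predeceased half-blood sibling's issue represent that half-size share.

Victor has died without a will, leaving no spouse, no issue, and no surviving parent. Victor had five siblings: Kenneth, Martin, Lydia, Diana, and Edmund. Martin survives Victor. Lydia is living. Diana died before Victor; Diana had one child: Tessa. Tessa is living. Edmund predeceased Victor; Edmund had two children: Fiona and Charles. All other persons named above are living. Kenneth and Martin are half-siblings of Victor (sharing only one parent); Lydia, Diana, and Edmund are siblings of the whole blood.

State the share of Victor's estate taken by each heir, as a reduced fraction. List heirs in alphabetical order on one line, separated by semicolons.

Charles 1/8; Fiona 1/8; Kenneth 1/8; Lydia 1/4; Martin 1/8; Tessa 1/4

No spouse, descendants, or parent survives, so the estate passes to Victor's siblings per stirpes.
Half-blood siblings count for one-half the weight of whole-blood siblings at the initial division.
Dividing 1 in proportion to weights (total weight 4): Kenneth (weight 1/2) → 1/8; Martin (weight 1/2) → 1/8; Lydia (weight 1) → 1/4; Diana (weight 1) → 1/4; Edmund (weight 1) → 1/4.
Kenneth is living and takes 1/8.
Martin is living and takes 1/8.
Lydia is living and takes 1/4.
Diana predeceased; the 1/4 allotted to Diana's branch passes to Diana's issue by representation.
Tessa is the sole taker at this level and receives the full 1/4.
Edmund predeceased; the 1/4 allotted to Edmund's branch passes to Edmund's issue by representation.
The 1/4 is divided into 2 equal shares of 1/8 among Fiona, Charles.
Fiona is living and takes 1/8.
Charles is living and takes 1/8.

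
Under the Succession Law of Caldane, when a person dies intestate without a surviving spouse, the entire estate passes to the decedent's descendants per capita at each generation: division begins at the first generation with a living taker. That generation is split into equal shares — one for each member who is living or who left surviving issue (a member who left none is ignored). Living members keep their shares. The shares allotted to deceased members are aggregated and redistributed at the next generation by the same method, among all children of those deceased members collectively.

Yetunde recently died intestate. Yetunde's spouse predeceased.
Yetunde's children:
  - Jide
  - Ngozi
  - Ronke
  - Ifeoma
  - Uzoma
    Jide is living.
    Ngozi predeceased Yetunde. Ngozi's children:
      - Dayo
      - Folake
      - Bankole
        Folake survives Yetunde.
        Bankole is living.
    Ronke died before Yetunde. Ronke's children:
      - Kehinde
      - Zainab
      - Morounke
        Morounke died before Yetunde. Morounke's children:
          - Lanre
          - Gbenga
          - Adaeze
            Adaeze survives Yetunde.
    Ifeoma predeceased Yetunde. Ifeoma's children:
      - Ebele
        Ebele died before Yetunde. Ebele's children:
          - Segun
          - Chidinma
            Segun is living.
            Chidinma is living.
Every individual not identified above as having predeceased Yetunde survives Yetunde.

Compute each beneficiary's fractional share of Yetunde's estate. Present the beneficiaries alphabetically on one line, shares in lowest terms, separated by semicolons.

There is no surviving spouse, so the entire estate passes to Yetunde's descendants per capita at each generation.
At generation 1 (Jide, Ngozi, Ronke, Ifeoma, Uzoma) there are 5 shares of (1)/5 = 1/5 each.
Living: Jide and Uzoma — each takes 1/5.
Deceased: Ngozi, Ronke, and Ifeoma. Their combined 3/5 is pooled and carried to generation 2.
At generation 2 (Dayo, Folake, Bankole, Kehinde, Zainab, Morounke, Ebele) there are 7 shares of (3/5)/7 = 3/35 each.
Living: Dayo, Folake, Bankole, Kehinde, and Zainab — each takes 3/35.
Deceased: Morounke and Ebele. Their combined 6/35 is pooled and carried to generation 3.
At generation 3 (Lanre, Gbenga, Adaeze, Segun, Chidinma) there are 5 shares of (6/35)/5 = 6/175 each.
Living: Lanre, Gbenga, Adaeze, Segun, and Chidinma — each takes 6/175.

Adaeze 6/175; Bankole 3/35; Chidinma 6/175; Dayo 3/35; Folake 3/35; Gbenga 6/175; Jide 1/5; Kehinde 3/35; Lanre 6/175; Segun 6/175; Uzoma 1/5; Zainab 3/35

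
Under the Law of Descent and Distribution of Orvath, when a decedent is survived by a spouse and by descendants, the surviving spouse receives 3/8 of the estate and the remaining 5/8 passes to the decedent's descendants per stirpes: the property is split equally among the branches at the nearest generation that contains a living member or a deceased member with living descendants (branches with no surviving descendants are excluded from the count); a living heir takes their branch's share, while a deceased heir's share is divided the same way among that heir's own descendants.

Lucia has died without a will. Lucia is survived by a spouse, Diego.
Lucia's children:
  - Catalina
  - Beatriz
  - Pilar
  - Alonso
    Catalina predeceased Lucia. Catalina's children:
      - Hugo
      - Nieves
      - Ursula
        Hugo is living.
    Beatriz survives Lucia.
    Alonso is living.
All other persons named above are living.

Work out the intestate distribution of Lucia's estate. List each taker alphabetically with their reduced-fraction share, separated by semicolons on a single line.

Alonso 5/32; Beatriz 5/32; Diego 3/8; Hugo 5/96; Nieves 5/96; Pilar 5/32; Ursula 5/96

Diego, as surviving spouse, takes 3/8.
The remaining 5/8 passes to Lucia's descendants per stirpes.
The 5/8 is divided into 4 equal shares of 5/32 among Catalina, Beatriz, Pilar, Alonso.
Catalina predeceased; the 5/32 allotted to Catalina's branch passes to Catalina's issue by representation.
The 5/32 is divided into 3 equal shares of 5/96 among Hugo, Nieves, Ursula.
Hugo is living and takes 5/96.
Nieves is living and takes 5/96.
Ursula is living and takes 5/96.
Beatriz is living and takes 5/32.
Pilar is living and takes 5/32.
Alonso is living and takes 5/32.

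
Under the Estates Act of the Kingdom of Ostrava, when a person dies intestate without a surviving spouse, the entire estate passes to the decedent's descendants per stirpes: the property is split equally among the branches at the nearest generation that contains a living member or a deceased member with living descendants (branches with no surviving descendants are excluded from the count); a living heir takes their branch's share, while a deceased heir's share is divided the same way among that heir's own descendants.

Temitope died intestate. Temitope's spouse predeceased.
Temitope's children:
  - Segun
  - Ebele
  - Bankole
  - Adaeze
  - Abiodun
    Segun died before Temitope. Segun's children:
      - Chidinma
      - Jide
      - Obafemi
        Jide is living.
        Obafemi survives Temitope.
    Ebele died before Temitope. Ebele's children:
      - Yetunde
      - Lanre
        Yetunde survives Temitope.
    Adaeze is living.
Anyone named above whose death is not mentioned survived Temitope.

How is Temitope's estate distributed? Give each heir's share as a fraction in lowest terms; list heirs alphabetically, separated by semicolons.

Abiodun 1/5; Adaeze 1/5; Bankole 1/5; Chidinma 1/15; Jide 1/15; Lanre 1/10; Obafemi 1/15; Yetunde 1/10

There is no surviving spouse, so the entire estate passes to Temitope's descendants per stirpes.
The estate is divided into 5 equal shares of 1/5 among Segun, Ebele, Bankole, Adaeze, Abiodun.
Segun predeceased; the 1/5 allotted to Segun's branch passes to Segun's issue by representation.
The 1/5 is divided into 3 equal shares of 1/15 among Chidinma, Jide, Obafemi.
Chidinma is living and takes 1/15.
Jide is living and takes 1/15.
Obafemi is living and takes 1/15.
Ebele predeceased; the 1/5 allotted to Ebele's branch passes to Ebele's issue by representation.
The 1/5 is divided into 2 equal shares of 1/10 among Yetunde, Lanre.
Yetunde is living and takes 1/10.
Lanre is living and takes 1/10.
Bankole is living and takes 1/5.
Adaeze is living and takes 1/5.
Abiodun is living and takes 1/5.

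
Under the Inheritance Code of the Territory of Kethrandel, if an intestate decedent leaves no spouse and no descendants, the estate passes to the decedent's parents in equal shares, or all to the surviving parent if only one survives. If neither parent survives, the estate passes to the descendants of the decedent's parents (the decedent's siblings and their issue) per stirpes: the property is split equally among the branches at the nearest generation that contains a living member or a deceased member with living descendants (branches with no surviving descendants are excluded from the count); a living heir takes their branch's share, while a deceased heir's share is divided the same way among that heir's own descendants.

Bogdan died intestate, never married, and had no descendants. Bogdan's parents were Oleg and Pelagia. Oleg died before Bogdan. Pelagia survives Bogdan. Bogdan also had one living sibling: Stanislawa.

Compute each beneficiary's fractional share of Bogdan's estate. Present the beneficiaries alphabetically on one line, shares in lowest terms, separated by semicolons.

Pelagia 1

Only one parent, Pelagia, survives, so Pelagia takes the entire estate. The siblings take nothing because a surviving parent has priority.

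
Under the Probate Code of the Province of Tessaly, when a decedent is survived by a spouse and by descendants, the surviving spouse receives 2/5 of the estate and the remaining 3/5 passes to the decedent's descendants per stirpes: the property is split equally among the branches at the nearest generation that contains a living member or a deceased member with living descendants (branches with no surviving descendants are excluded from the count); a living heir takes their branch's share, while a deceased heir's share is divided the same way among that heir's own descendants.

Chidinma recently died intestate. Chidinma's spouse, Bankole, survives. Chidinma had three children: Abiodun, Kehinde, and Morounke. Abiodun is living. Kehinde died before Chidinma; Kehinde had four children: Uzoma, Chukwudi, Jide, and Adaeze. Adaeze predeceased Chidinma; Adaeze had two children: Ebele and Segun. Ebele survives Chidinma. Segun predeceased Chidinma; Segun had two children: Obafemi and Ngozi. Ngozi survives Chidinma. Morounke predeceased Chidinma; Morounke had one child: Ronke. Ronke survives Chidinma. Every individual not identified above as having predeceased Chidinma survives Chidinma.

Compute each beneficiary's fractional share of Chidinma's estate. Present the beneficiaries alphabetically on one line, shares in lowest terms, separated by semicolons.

Bankole, as surviving spouse, takes 2/5.
The remaining 3/5 passes to Chidinma's descendants per stirpes.
The 3/5 is divided into 3 equal shares of 1/5 among Abiodun, Kehinde, Morounke.
Abiodun is living and takes 1/5.
Kehinde predeceased; the 1/5 allotted to Kehinde's branch passes to Kehinde's issue by representation.
The 1/5 is divided into 4 equal shares of 1/20 among Uzoma, Chukwudi, Jide, Adaeze.
Uzoma is living and takes 1/20.
Chukwudi is living and takes 1/20.
Jide is living and takes 1/20.
Adaeze predeceased; the 1/20 allotted to Adaeze's branch passes to Adaeze's issue by representation.
The 1/20 is divided into 2 equal shares of 1/40 among Ebele, Segun.
Ebele is living and takes 1/40.
Segun predeceased; the 1/40 allotted to Segun's branch passes to Segun's issue by representation.
The 1/40 is divided into 2 equal shares of 1/80 among Obafemi, Ngozi.
Obafemi is living and takes 1/80.
Ngozi is living and takes 1/80.
Morounke predeceased; the 1/5 allotted to Morounke's branch passes to Morounke's issue by representation.
Ronke is the sole taker at this level and receives the full 1/5.

Abiodun 1/5; Bankole 2/5; Chukwudi 1/20; Ebele 1/40; Jide 1/20; Ngozi 1/80; Obafemi 1/80; Ronke 1/5; Uzoma 1/20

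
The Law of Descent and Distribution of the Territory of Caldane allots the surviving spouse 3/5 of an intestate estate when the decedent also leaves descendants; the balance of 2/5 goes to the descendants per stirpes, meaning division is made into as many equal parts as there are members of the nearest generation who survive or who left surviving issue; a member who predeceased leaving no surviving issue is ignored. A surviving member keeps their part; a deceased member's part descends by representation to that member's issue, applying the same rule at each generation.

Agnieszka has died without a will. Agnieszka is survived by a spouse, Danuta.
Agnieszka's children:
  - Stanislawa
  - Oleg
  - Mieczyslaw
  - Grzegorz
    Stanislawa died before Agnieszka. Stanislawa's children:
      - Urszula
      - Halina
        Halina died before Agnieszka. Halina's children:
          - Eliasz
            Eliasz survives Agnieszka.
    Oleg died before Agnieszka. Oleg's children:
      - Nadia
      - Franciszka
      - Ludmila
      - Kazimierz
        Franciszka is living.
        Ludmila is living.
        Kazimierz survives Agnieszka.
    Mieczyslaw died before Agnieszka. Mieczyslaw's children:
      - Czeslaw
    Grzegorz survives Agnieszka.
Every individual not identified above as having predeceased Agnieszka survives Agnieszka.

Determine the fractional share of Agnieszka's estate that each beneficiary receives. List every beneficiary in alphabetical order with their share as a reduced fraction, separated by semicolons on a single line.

Czeslaw 1/10; Danuta 3/5; Eliasz 1/20; Franciszka 1/40; Grzegorz 1/10; Kazimierz 1/40; Ludmila 1/40; Nadia 1/40; Urszula 1/20

Danuta, as surviving spouse, takes 3/5.
The remaining 2/5 passes to Agnieszka's descendants per stirpes.
The 2/5 is divided into 4 equal shares of 1/10 among Stanislawa, Oleg, Mieczyslaw, Grzegorz.
Stanislawa predeceased; the 1/10 allotted to Stanislawa's branch passes to Stanislawa's issue by representation.
The 1/10 is divided into 2 equal shares of 1/20 among Urszula, Halina.
Urszula is living and takes 1/20.
Halina predeceased; the 1/20 allotted to Halina's branch passes to Halina's issue by representation.
Eliasz is the sole taker at this level and receives the full 1/20.
Oleg predeceased; the 1/10 allotted to Oleg's branch passes to Oleg's issue by representation.
The 1/10 is divided into 4 equal shares of 1/40 among Nadia, Franciszka, Ludmila, Kazimierz.
Nadia is living and takes 1/40.
Franciszka is living and takes 1/40.
Ludmila is living and takes 1/40.
Kazimierz is living and takes 1/40.
Mieczyslaw predeceased; the 1/10 allotted to Mieczyslaw's branch passes to Mieczyslaw's issue by representation.
Czeslaw is the sole taker at this level and receives the full 1/10.
Grzegorz is living and takes 1/10.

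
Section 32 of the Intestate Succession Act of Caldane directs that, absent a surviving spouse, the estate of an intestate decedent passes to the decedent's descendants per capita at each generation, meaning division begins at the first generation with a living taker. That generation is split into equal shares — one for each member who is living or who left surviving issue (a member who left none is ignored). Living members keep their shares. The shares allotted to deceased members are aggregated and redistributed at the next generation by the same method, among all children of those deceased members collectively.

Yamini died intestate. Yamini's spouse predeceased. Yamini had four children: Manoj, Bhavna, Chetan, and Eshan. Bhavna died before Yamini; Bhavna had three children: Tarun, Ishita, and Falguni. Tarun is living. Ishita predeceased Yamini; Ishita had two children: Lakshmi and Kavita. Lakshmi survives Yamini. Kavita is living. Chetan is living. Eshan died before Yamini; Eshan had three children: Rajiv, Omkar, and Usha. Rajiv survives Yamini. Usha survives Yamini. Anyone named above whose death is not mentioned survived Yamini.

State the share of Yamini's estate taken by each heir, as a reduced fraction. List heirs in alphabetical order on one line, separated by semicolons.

Chetan 1/4; Falguni 1/12; Kavita 1/24; Lakshmi 1/24; Manoj 1/4; Omkar 1/12; Rajiv 1/12; Tarun 1/12; Usha 1/12

There is no surviving spouse, so the entire estate passes to Yamini's descendants per capita at each generation.
At generation 1 (Manoj, Bhavna, Chetan, Eshan) there are 4 shares of (1)/4 = 1/4 each.
Living: Manoj and Chetan — each takes 1/4.
Deceased: Bhavna and Eshan. Their combined 1/2 is pooled and carried to generation 2.
At generation 2 (Tarun, Ishita, Falguni, Rajiv, Omkar, Usha) there are 6 shares of (1/2)/6 = 1/12 each.
Living: Tarun, Falguni, Rajiv, Omkar, and Usha — each takes 1/12.
Deceased: Ishita. That 1/12 share is carried to generation 3.
At generation 3 (Lakshmi, Kavita) there are 2 shares of (1/12)/2 = 1/24 each.
Living: Lakshmi and Kavita — each takes 1/24.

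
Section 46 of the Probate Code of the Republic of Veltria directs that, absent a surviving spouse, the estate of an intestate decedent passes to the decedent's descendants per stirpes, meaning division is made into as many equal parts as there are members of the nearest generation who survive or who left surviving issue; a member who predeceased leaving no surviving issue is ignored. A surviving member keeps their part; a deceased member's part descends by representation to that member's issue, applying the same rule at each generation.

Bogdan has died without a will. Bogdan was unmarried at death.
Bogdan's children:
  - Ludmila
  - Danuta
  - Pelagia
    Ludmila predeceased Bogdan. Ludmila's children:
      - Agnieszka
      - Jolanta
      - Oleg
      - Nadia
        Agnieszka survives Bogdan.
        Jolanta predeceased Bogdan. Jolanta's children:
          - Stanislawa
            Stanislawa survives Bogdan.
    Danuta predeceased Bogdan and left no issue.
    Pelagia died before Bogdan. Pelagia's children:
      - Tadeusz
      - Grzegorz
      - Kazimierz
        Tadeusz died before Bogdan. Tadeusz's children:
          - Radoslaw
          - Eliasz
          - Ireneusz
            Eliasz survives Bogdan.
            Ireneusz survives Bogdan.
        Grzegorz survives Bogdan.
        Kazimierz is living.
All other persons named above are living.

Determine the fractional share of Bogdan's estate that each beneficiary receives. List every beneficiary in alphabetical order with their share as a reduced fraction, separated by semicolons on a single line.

Agnieszka 1/8; Eliasz 1/18; Grzegorz 1/6; Ireneusz 1/18; Kazimierz 1/6; Nadia 1/8; Oleg 1/8; Radoslaw 1/18; Stanislawa 1/8

There is no surviving spouse, so the entire estate passes to Bogdan's descendants per stirpes.
Danuta left no surviving issue, so that branch lapses and is disregarded.
The estate is divided into 2 equal shares of 1/2 among Ludmila, Pelagia.
Ludmila predeceased; the 1/2 allotted to Ludmila's branch passes to Ludmila's issue by representation.
The 1/2 is divided into 4 equal shares of 1/8 among Agnieszka, Jolanta, Oleg, Nadia.
Agnieszka is living and takes 1/8.
Jolanta predeceased; the 1/8 allotted to Jolanta's branch passes to Jolanta's issue by representation.
Stanislawa is the sole taker at this level and receives the full 1/8.
Oleg is living and takes 1/8.
Nadia is living and takes 1/8.
Pelagia predeceased; the 1/2 allotted to Pelagia's branch passes to Pelagia's issue by representation.
The 1/2 is divided into 3 equal shares of 1/6 among Tadeusz, Grzegorz, Kazimierz.
Tadeusz predeceased; the 1/6 allotted to Tadeusz's branch passes to Tadeusz's issue by representation.
The 1/6 is divided into 3 equal shares of 1/18 among Radoslaw, Eliasz, Ireneusz.
Radoslaw is living and takes 1/18.
Eliasz is living and takes 1/18.
Ireneusz is living and takes 1/18.
Grzegorz is living and takes 1/6.
Kazimierz is living and takes 1/6.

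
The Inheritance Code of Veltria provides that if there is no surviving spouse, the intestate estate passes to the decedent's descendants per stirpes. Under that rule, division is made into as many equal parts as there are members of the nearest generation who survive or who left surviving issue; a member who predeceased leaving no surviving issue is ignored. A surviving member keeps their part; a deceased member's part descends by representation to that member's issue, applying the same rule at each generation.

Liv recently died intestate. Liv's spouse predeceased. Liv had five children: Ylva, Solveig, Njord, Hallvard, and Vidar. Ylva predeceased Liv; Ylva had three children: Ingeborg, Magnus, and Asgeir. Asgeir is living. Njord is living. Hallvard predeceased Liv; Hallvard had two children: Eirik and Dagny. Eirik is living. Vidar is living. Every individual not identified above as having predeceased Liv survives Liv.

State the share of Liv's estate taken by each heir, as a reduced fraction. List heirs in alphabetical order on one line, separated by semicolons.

There is no surviving spouse, so the entire estate passes to Liv's descendants per stirpes.
The estate is divided into 5 equal shares of 1/5 among Ylva, Solveig, Njord, Hallvard, Vidar.
Ylva predeceased; the 1/5 allotted to Ylva's branch passes to Ylva's issue by representation.
The 1/5 is divided into 3 equal shares of 1/15 among Ingeborg, Magnus, Asgeir.
Ingeborg is living and takes 1/15.
Magnus is living and takes 1/15.
Asgeir is living and takes 1/15.
Solveig is living and takes 1/5.
Njord is living and takes 1/5.
Hallvard predeceased; the 1/5 allotted to Hallvard's branch passes to Hallvard's issue by representation.
The 1/5 is divided into 2 equal shares of 1/10 among Eirik, Dagny.
Eirik is living and takes 1/10.
Dagny is living and takes 1/10.
Vidar is living and takes 1/5.

Asgeir 1/15; Dagny 1/10; Eirik 1/10; Ingeborg 1/15; Magnus 1/15; Njord 1/5; Solveig 1/5; Vidar 1/5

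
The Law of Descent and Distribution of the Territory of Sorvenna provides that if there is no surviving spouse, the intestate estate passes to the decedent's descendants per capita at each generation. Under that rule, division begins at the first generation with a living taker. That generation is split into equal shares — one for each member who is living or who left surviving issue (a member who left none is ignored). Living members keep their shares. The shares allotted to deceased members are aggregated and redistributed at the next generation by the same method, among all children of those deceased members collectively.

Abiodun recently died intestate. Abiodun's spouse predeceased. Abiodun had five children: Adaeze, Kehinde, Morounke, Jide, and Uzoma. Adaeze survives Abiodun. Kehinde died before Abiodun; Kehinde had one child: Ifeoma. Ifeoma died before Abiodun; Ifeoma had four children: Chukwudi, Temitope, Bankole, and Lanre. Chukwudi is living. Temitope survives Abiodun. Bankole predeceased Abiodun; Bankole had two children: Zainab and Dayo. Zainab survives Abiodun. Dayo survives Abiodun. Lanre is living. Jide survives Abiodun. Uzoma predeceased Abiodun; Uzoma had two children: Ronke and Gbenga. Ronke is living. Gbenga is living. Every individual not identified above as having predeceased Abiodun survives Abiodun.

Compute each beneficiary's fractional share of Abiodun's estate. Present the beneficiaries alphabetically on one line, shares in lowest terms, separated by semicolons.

Adaeze 1/5; Chukwudi 1/30; Dayo 1/60; Gbenga 2/15; Jide 1/5; Lanre 1/30; Morounke 1/5; Ronke 2/15; Temitope 1/30; Zainab 1/60

There is no surviving spouse, so the entire estate passes to Abiodun's descendants per capita at each generation.
At generation 1 (Adaeze, Kehinde, Morounke, Jide, Uzoma) there are 5 shares of (1)/5 = 1/5 each.
Living: Adaeze, Morounke, and Jide — each takes 1/5.
Deceased: Kehinde and Uzoma. Their combined 2/5 is pooled and carried to generation 2.
At generation 2 (Ifeoma, Ronke, Gbenga) there are 3 shares of (2/5)/3 = 2/15 each.
Living: Ronke and Gbenga — each takes 2/15.
Deceased: Ifeoma. That 2/15 share is carried to generation 3.
At generation 3 (Chukwudi, Temitope, Bankole, Lanre) there are 4 shares of (2/15)/4 = 1/30 each.
Living: Chukwudi, Temitope, and Lanre — each takes 1/30.
Deceased: Bankole. That 1/30 share is carried to generation 4.
At generation 4 (Zainab, Dayo) there are 2 shares of (1/30)/2 = 1/60 each.
Living: Zainab and Dayo — each takes 1/60.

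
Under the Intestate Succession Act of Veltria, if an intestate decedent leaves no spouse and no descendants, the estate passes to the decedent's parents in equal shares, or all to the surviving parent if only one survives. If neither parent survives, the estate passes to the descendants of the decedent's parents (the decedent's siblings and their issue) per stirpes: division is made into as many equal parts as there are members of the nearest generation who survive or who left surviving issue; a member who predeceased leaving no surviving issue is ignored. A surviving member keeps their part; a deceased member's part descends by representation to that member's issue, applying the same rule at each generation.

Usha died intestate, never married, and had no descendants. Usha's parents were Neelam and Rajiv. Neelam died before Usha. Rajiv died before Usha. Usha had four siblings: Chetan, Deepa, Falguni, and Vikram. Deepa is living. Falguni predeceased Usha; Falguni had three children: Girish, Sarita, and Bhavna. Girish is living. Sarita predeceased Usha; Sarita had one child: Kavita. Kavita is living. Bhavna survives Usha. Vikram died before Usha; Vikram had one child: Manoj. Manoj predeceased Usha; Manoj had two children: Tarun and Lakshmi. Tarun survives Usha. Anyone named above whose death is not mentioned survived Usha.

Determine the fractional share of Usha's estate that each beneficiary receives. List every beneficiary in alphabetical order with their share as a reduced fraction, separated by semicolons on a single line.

Neither parent survives and there are no descendants, so the estate passes to Usha's siblings and their issue per stirpes.
The estate is divided into 4 equal shares of 1/4 among Chetan, Deepa, Falguni, Vikram.
Chetan is living and takes 1/4.
Deepa is living and takes 1/4.
Falguni predeceased; the 1/4 allotted to Falguni's branch passes to Falguni's issue by representation.
The 1/4 is divided into 3 equal shares of 1/12 among Girish, Sarita, Bhavna.
Girish is living and takes 1/12.
Sarita predeceased; the 1/12 allotted to Sarita's branch passes to Sarita's issue by representation.
Kavita is the sole taker at this level and receives the full 1/12.
Bhavna is living and takes 1/12.
Vikram predeceased; the 1/4 allotted to Vikram's branch passes to Vikram's issue by representation.
Manoj's line is the sole branch at this level, so the full 1/4 passes to Manoj's issue by representation.
The 1/4 is divided into 2 equal shares of 1/8 among Tarun, Lakshmi.
Tarun is living and takes 1/8.
Lakshmi is living and takes 1/8.

Bhavna 1/12; Chetan 1/4; Deepa 1/4; Girish 1/12; Kavita 1/12; Lakshmi 1/8; Tarun 1/8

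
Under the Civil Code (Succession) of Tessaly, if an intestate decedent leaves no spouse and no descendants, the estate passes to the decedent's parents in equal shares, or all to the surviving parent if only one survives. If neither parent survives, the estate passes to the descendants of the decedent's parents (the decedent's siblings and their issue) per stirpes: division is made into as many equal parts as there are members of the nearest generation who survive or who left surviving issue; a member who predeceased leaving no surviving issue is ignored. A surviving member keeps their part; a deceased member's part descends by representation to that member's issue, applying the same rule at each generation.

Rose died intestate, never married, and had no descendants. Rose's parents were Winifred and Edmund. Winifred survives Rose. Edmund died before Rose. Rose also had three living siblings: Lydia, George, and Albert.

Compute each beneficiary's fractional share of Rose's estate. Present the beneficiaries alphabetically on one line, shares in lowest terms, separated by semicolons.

Winifred 1

Only one parent, Winifred, survives, so Winifred takes the entire estate. The siblings take nothing because a surviving parent has priority.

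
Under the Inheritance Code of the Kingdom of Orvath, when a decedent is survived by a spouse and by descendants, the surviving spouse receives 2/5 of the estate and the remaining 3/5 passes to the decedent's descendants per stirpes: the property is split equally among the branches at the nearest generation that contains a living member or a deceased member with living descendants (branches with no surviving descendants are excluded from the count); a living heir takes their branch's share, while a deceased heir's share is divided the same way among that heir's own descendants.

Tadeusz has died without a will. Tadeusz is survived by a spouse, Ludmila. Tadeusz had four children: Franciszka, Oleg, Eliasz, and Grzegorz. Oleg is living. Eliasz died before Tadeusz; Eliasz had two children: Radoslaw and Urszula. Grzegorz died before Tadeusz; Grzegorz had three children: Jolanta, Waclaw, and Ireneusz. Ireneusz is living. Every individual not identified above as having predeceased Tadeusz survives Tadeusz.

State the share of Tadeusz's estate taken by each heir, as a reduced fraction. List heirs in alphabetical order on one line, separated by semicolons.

Ludmila, as surviving spouse, takes 2/5.
The remaining 3/5 passes to Tadeusz's descendants per stirpes.
The 3/5 is divided into 4 equal shares of 3/20 among Franciszka, Oleg, Eliasz, Grzegorz.
Franciszka is living and takes 3/20.
Oleg is living and takes 3/20.
Eliasz predeceased; the 3/20 allotted to Eliasz's branch passes to Eliasz's issue by representation.
The 3/20 is divided into 2 equal shares of 3/40 among Radoslaw, Urszula.
Radoslaw is living and takes 3/40.
Urszula is living and takes 3/40.
Grzegorz predeceased; the 3/20 allotted to Grzegorz's branch passes to Grzegorz's issue by representation.
The 3/20 is divided into 3 equal shares of 1/20 among Jolanta, Waclaw, Ireneusz.
Jolanta is living and takes 1/20.
Waclaw is living and takes 1/20.
Ireneusz is living and takes 1/20.

Franciszka 3/20; Ireneusz 1/20; Jolanta 1/20; Ludmila 2/5; Oleg 3/20; Radoslaw 3/40; Urszula 3/40; Waclaw 1/20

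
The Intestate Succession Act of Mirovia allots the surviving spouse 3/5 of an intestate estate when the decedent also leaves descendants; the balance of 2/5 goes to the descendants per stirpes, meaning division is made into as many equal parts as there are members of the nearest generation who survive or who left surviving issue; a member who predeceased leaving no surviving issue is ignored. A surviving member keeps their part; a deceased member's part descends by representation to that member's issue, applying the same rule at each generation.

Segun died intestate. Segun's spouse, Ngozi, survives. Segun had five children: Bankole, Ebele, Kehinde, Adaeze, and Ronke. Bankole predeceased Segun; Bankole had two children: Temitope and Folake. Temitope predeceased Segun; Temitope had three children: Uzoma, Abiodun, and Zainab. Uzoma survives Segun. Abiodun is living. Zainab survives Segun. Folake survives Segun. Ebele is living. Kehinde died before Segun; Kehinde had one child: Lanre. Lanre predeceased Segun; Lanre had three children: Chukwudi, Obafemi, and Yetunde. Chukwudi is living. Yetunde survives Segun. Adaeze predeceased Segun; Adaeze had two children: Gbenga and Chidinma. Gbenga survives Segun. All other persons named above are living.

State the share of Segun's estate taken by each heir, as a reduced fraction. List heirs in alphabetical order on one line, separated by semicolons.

Abiodun 1/75; Chidinma 1/25; Chukwudi 2/75; Ebele 2/25; Folake 1/25; Gbenga 1/25; Ngozi 3/5; Obafemi 2/75; Ronke 2/25; Uzoma 1/75; Yetunde 2/75; Zainab 1/75

Ngozi, as surviving spouse, takes 3/5.
The remaining 2/5 passes to Segun's descendants per stirpes.
The 2/5 is divided into 5 equal shares of 2/25 among Bankole, Ebele, Kehinde, Adaeze, Ronke.
Bankole predeceased; the 2/25 allotted to Bankole's branch passes to Bankole's issue by representation.
The 2/25 is divided into 2 equal shares of 1/25 among Temitope, Folake.
Temitope predeceased; the 1/25 allotted to Temitope's branch passes to Temitope's issue by representation.
The 1/25 is divided into 3 equal shares of 1/75 among Uzoma, Abiodun, Zainab.
Uzoma is living and takes 1/75.
Abiodun is living and takes 1/75.
Zainab is living and takes 1/75.
Folake is living and takes 1/25.
Ebele is living and takes 2/25.
Kehinde predeceased; the 2/25 allotted to Kehinde's branch passes to Kehinde's issue by representation.
Lanre's line is the sole branch at this level, so the full 2/25 passes to Lanre's issue by representation.
The 2/25 is divided into 3 equal shares of 2/75 among Chukwudi, Obafemi, Yetunde.
Chukwudi is living and takes 2/75.
Obafemi is living and takes 2/75.
Yetunde is living and takes 2/75.
Adaeze predeceased; the 2/25 allotted to Adaeze's branch passes to Adaeze's issue by representation.
The 2/25 is divided into 2 equal shares of 1/25 among Gbenga, Chidinma.
Gbenga is living and takes 1/25.
Chidinma is living and takes 1/25.
Ronke is living and takes 2/25.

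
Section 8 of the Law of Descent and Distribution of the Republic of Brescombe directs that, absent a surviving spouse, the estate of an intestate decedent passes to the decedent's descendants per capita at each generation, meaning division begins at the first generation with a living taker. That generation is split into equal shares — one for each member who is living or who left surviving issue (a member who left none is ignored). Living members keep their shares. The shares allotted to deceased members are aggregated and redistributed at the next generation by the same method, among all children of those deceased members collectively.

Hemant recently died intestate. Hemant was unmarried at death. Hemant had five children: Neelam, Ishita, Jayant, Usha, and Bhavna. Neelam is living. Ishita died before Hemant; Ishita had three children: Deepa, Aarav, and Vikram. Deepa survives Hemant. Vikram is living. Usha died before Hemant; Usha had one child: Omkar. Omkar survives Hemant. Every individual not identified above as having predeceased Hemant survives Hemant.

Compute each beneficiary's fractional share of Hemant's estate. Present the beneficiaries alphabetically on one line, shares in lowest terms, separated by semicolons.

There is no surviving spouse, so the entire estate passes to Hemant's descendants per capita at each generation.
At generation 1 (Neelam, Ishita, Jayant, Usha, Bhavna) there are 5 shares of (1)/5 = 1/5 each.
Living: Neelam, Jayant, and Bhavna — each takes 1/5.
Deceased: Ishita and Usha. Their combined 2/5 is pooled and carried to generation 2.
At generation 2 (Deepa, Aarav, Vikram, Omkar) there are 4 shares of (2/5)/4 = 1/10 each.
Living: Deepa, Aarav, Vikram, and Omkar — each takes 1/10.

Aarav 1/10; Bhavna 1/5; Deepa 1/10; Jayant 1/5; Neelam 1/5; Omkar 1/10; Vikram 1/10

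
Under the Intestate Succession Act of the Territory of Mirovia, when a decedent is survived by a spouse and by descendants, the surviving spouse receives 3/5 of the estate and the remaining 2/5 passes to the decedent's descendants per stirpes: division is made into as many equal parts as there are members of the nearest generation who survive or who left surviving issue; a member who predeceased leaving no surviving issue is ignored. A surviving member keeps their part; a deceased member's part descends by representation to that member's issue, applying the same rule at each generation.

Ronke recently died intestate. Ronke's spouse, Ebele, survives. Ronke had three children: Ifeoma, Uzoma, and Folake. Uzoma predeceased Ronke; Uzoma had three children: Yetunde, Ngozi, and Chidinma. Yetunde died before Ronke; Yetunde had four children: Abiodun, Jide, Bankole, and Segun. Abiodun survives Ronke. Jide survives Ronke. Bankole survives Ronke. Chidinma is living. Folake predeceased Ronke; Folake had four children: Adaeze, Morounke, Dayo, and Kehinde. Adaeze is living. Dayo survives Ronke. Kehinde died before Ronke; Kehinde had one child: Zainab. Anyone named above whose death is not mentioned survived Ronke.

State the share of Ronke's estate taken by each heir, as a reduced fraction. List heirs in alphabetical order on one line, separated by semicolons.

Abiodun 1/90; Adaeze 1/30; Bankole 1/90; Chidinma 2/45; Dayo 1/30; Ebele 3/5; Ifeoma 2/15; Jide 1/90; Morounke 1/30; Ngozi 2/45; Segun 1/90; Zainab 1/30

Ebele, as surviving spouse, takes 3/5.
The remaining 2/5 passes to Ronke's descendants per stirpes.
The 2/5 is divided into 3 equal shares of 2/15 among Ifeoma, Uzoma, Folake.
Ifeoma is living and takes 2/15.
Uzoma predeceased; the 2/15 allotted to Uzoma's branch passes to Uzoma's issue by representation.
The 2/15 is divided into 3 equal shares of 2/45 among Yetunde, Ngozi, Chidinma.
Yetunde predeceased; the 2/45 allotted to Yetunde's branch passes to Yetunde's issue by representation.
The 2/45 is divided into 4 equal shares of 1/90 among Abiodun, Jide, Bankole, Segun.
Abiodun is living and takes 1/90.
Jide is living and takes 1/90.
Bankole is living and takes 1/90.
Segun is living and takes 1/90.
Ngozi is living and takes 2/45.
Chidinma is living and takes 2/45.
Folake predeceased; the 2/15 allotted to Folake's branch passes to Folake's issue by representation.
The 2/15 is divided into 4 equal shares of 1/30 among Adaeze, Morounke, Dayo, Kehinde.
Adaeze is living and takes 1/30.
Morounke is living and takes 1/30.
Dayo is living and takes 1/30.
Kehinde predeceased; the 1/30 allotted to Kehinde's branch passes to Kehinde's issue by representation.
Zainab is the sole taker at this level and receives the full 1/30.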